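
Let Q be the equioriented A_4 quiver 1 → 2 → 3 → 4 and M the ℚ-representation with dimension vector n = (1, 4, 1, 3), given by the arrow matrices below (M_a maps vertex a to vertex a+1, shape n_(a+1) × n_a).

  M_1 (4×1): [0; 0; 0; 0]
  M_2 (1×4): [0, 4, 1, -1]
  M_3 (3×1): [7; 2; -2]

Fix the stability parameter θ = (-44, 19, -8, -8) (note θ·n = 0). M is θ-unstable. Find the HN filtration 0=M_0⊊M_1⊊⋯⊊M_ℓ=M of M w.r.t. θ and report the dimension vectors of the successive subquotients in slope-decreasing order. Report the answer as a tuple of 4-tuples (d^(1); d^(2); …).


Via rank(M_{q-1}∘⋯∘M_p): M ≅ I[1,1], I[2,2]^3, I[2,4], I[4,4]^2.
μ_θ-semistable layers: μ^(1)=19; μ^(2)=1; μ^(3)=-8; μ^(4)=-44

((0, 3, 0, 0); (0, 1, 1, 1); (0, 0, 0, 2); (1, 0, 0, 0))


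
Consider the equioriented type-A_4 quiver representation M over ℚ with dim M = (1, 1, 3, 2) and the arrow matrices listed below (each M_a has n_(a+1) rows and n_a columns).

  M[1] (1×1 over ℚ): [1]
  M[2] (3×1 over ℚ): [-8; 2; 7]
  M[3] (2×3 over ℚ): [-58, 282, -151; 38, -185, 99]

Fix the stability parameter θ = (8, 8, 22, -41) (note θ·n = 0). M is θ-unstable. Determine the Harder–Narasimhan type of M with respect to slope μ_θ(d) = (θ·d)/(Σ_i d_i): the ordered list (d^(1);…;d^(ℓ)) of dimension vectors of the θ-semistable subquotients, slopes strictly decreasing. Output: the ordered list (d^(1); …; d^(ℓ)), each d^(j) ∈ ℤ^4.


Via rank(M_{q-1}∘⋯∘M_p): M ≅ I[1,4], I[3,3], I[3,4].
μ_θ-semistable layers: μ^(1)=22; μ^(2)=-3/4; μ^(3)=-19/2

((0, 0, 1, 0); (1, 1, 1, 1); (0, 0, 1, 1))


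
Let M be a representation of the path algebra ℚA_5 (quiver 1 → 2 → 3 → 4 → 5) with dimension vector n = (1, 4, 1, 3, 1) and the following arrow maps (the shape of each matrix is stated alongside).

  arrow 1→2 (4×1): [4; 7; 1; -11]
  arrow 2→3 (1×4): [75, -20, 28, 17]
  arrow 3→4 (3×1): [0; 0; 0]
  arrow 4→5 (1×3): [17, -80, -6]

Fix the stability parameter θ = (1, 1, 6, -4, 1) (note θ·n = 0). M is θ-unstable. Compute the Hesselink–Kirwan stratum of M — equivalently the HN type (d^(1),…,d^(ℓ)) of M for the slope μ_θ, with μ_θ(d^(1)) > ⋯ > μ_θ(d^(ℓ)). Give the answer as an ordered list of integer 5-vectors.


Interval decomposition of M: I[1,3], I[2,2]^3, I[4,4]^2, I[4,5].
HN type (ℓ=3): μ^(1)=6; μ^(2)=1; μ^(3)=-4

((0, 0, 1, 0, 0); (1, 4, 0, 0, 1); (0, 0, 0, 3, 0))


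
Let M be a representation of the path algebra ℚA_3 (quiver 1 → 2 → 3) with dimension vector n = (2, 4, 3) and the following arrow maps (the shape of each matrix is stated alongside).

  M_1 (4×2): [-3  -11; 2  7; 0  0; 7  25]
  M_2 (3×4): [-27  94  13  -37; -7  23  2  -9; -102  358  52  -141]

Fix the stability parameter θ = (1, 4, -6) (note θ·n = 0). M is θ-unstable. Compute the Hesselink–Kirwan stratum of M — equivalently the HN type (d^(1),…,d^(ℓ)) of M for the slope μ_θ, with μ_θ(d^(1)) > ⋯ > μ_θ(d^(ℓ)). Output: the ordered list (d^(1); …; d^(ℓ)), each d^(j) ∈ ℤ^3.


Interval decomposition of M: I[1,3]^2, I[2,2], I[2,3].
HN type (ℓ=3): μ^(1)=4; μ^(2)=-1/3; μ^(3)=-1

((0, 1, 0); (2, 2, 2); (0, 1, 1))


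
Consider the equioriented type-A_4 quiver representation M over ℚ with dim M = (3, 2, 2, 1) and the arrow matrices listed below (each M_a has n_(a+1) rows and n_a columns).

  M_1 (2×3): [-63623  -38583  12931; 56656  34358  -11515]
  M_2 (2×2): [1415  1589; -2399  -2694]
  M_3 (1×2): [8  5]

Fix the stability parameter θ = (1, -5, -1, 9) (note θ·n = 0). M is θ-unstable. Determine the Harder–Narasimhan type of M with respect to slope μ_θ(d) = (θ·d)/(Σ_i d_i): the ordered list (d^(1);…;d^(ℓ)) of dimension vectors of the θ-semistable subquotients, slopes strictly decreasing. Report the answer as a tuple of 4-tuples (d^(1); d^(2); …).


Interval decomposition of M: I[1,1], I[1,3], I[1,4].
HN type (ℓ=4): μ^(1)=9; μ^(2)=1; μ^(3)=-1; μ^(4)=-2

((0, 0, 0, 1); (1, 0, 0, 0); (0, 0, 2, 0); (2, 2, 0, 0))


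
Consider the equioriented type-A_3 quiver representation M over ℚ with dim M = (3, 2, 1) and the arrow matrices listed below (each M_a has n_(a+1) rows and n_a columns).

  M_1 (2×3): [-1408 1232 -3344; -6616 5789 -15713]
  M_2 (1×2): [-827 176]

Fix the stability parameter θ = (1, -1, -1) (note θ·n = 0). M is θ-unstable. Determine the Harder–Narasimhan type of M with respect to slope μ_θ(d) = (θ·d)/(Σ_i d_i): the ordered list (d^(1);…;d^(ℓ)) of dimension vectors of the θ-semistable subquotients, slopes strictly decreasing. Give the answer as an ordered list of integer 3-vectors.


Via rank(M_{q-1}∘⋯∘M_p): M ≅ I[1,1]^2, I[1,2], I[2,3].
μ_θ-semistable layers: μ^(1)=1; μ^(2)=0; μ^(3)=-1

((2, 0, 0); (1, 1, 0); (0, 1, 1))


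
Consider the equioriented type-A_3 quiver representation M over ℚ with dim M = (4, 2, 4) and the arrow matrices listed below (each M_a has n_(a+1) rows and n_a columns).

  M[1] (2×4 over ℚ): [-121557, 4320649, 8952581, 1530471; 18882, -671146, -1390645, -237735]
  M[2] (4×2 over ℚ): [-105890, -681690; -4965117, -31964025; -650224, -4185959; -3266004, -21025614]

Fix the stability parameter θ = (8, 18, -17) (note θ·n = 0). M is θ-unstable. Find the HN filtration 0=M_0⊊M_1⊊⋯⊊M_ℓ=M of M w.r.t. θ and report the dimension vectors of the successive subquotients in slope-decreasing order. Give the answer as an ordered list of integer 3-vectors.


Via rank(M_{q-1}∘⋯∘M_p): M ≅ I[1,1]^2, I[1,3]^2, I[3,3]^2.
μ_θ-semistable layers: μ^(1)=8; μ^(2)=3; μ^(3)=-17

((2, 0, 0); (2, 2, 2); (0, 0, 2))


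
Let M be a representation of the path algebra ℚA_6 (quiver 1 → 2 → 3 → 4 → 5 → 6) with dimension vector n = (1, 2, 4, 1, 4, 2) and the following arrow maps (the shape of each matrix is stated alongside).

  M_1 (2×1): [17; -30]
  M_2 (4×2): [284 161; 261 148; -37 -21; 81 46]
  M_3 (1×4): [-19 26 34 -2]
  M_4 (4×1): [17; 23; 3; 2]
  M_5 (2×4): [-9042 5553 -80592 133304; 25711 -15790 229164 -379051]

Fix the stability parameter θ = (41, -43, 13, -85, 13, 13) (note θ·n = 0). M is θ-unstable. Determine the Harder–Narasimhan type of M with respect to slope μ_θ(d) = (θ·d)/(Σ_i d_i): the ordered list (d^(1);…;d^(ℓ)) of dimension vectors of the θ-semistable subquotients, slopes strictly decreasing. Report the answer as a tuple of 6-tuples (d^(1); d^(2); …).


Interval decomposition of M: I[1,3], I[2,6], I[3,3]^2, I[5,5]^2, I[5,6].
HN type (ℓ=4): μ^(1)=13; μ^(2)=-1; μ^(3)=-36; μ^(4)=-43

((0, 0, 3, 0, 4, 2); (1, 1, 0, 0, 0, 0); (0, 0, 1, 1, 0, 0); (0, 1, 0, 0, 0, 0))


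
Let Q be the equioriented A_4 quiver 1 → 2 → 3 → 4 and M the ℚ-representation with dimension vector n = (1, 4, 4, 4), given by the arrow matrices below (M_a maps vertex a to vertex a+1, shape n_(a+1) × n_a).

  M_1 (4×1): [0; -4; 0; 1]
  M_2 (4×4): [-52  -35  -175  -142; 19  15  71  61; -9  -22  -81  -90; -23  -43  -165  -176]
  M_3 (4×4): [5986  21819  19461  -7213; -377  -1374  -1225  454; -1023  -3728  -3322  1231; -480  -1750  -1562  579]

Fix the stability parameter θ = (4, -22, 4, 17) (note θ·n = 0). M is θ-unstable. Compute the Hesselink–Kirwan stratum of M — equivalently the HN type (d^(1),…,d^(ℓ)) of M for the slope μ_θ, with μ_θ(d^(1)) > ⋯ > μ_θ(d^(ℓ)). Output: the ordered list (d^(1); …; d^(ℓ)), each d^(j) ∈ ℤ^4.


Barcode: M ≅ I[1,4], I[2,4]^3. HN layers by μ_θ (4 steps, strictly decreasing):
  μ^(1)=17; μ^(2)=4; μ^(3)=-9; μ^(4)=-22

((0, 0, 0, 4); (0, 0, 4, 0); (1, 1, 0, 0); (0, 3, 0, 0))


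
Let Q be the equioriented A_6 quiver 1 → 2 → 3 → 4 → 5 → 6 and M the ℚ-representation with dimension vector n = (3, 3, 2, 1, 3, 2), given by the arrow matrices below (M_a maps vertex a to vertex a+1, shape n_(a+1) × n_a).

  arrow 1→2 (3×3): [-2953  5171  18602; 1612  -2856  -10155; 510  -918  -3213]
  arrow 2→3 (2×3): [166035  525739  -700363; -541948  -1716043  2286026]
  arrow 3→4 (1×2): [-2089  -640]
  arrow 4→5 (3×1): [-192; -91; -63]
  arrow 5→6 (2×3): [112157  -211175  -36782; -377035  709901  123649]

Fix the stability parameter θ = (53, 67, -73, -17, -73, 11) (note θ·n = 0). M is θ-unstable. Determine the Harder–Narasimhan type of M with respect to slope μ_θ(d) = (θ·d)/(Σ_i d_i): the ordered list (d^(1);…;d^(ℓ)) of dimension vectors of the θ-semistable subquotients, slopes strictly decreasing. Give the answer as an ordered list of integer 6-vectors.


Barcode: M ≅ I[1,1], I[1,3], I[1,6], I[2,2], I[5,5], I[5,6]. HN layers by μ_θ (6 steps, strictly decreasing):
  μ^(1)=67; μ^(2)=53; μ^(3)=47/3; μ^(4)=11; μ^(5)=-43/5; μ^(6)=-73

((0, 1, 0, 0, 0, 0); (1, 0, 0, 0, 0, 0); (1, 1, 1, 0, 0, 0); (0, 0, 0, 0, 0, 2); (1, 1, 1, 1, 1, 0); (0, 0, 0, 0, 2, 0))


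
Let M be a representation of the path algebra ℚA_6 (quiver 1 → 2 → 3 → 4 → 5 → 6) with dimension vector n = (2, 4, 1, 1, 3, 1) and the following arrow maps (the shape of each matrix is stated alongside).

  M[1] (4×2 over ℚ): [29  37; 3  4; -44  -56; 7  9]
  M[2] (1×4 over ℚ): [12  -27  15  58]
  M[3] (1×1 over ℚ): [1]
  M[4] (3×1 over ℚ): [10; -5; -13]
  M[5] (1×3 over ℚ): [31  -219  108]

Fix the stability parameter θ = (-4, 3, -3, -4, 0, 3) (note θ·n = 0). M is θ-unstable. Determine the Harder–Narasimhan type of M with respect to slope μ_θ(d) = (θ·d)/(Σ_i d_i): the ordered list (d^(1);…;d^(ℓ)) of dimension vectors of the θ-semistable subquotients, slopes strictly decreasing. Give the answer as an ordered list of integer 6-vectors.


Barcode: M ≅ I[1,2], I[1,6], I[2,2]^2, I[5,5]^2. HN layers by μ_θ (4 steps, strictly decreasing):
  μ^(1)=3; μ^(2)=0; μ^(3)=-4/3; μ^(4)=-4

((0, 3, 0, 0, 0, 1); (0, 0, 0, 0, 3, 0); (0, 1, 1, 1, 0, 0); (2, 0, 0, 0, 0, 0))


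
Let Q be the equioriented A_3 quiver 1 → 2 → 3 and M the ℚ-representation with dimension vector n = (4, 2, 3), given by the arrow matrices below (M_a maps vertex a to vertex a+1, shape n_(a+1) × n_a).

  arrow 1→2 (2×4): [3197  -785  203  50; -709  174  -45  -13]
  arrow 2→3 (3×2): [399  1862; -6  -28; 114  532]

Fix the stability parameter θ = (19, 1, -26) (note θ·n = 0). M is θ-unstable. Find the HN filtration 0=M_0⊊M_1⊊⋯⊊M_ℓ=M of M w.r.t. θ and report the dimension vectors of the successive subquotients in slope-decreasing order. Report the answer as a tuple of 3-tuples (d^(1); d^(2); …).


Barcode: M ≅ I[1,1]^2, I[1,2], I[1,3], I[3,3]^2. HN layers by μ_θ (4 steps, strictly decreasing):
  μ^(1)=19; μ^(2)=10; μ^(3)=-2; μ^(4)=-26

((2, 0, 0); (1, 1, 0); (1, 1, 1); (0, 0, 2))


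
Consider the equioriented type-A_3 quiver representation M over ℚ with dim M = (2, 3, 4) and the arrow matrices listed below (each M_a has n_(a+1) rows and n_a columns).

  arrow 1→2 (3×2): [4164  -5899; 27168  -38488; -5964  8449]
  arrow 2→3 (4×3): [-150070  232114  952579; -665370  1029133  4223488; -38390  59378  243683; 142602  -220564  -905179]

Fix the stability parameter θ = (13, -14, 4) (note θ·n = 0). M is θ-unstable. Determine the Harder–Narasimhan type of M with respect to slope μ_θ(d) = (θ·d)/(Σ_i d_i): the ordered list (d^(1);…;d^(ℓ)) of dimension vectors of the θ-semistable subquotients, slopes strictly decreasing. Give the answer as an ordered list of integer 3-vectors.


Barcode: M ≅ I[1,1], I[1,3], I[2,2], I[2,3], I[3,3]^2. HN layers by μ_θ (4 steps, strictly decreasing):
  μ^(1)=13; μ^(2)=4; μ^(3)=-1/2; μ^(4)=-14

((1, 0, 0); (0, 0, 4); (1, 1, 0); (0, 2, 0))


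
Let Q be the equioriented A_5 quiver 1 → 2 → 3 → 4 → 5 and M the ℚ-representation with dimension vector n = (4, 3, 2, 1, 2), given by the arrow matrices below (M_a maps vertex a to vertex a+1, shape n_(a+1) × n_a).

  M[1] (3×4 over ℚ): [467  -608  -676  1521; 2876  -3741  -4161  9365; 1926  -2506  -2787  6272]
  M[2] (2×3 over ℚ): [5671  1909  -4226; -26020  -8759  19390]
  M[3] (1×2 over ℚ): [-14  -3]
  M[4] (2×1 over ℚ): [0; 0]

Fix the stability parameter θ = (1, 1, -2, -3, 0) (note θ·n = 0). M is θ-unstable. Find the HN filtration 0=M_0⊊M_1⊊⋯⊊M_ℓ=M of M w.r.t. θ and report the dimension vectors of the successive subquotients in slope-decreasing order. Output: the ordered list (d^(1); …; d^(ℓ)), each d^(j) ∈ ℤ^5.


Interval decomposition of M: I[1,1], I[1,2], I[1,3], I[1,4], I[5,5]^2.
HN type (ℓ=3): μ^(1)=1; μ^(2)=0; μ^(3)=-3/4

((2, 1, 0, 0, 0); (1, 1, 1, 0, 2); (1, 1, 1, 1, 0))


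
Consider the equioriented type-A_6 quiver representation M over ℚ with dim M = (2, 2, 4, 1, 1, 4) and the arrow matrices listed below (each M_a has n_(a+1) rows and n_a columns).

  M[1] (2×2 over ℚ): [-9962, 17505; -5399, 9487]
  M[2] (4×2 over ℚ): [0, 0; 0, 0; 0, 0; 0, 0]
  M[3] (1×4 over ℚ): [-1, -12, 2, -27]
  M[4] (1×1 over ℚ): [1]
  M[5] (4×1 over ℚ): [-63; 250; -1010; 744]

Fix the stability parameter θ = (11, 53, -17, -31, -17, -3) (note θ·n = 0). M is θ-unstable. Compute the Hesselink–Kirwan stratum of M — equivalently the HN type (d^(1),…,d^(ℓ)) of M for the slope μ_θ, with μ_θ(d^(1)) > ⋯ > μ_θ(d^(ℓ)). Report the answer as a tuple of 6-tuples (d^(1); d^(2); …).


Interval decomposition of M: I[1,2]^2, I[3,3]^3, I[3,6], I[6,6]^3.
HN type (ℓ=5): μ^(1)=53; μ^(2)=11; μ^(3)=-3; μ^(4)=-17; μ^(5)=-24

((0, 2, 0, 0, 0, 0); (2, 0, 0, 0, 0, 0); (0, 0, 0, 0, 0, 4); (0, 0, 3, 0, 1, 0); (0, 0, 1, 1, 0, 0))


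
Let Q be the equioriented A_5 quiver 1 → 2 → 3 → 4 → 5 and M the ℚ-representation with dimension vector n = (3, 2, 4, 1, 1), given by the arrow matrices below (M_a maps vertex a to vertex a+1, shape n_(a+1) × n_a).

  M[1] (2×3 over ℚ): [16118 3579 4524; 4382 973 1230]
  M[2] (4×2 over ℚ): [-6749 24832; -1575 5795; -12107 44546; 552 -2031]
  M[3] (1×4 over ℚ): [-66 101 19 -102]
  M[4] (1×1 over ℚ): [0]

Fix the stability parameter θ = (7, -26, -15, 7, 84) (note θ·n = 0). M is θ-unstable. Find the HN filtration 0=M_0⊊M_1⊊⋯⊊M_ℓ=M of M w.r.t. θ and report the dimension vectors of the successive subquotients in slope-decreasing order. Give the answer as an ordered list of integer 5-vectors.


Via rank(M_{q-1}∘⋯∘M_p): M ≅ I[1,1], I[1,3], I[1,4], I[3,3]^2, I[5,5].
μ_θ-semistable layers: μ^(1)=84; μ^(2)=7; μ^(3)=-34/3; μ^(4)=-15

((0, 0, 0, 0, 1); (1, 0, 0, 1, 0); (2, 2, 2, 0, 0); (0, 0, 2, 0, 0))


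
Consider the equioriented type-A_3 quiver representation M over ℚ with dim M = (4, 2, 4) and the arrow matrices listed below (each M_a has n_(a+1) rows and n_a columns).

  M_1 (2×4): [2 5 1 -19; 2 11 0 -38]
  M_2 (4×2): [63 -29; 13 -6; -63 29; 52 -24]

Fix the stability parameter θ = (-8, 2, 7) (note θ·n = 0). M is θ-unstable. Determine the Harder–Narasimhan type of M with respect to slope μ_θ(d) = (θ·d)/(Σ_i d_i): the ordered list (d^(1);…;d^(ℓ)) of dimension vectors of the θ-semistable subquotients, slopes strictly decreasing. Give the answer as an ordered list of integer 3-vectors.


Via rank(M_{q-1}∘⋯∘M_p): M ≅ I[1,1]^2, I[1,3]^2, I[3,3]^2.
μ_θ-semistable layers: μ^(1)=7; μ^(2)=2; μ^(3)=-8

((0, 0, 4); (0, 2, 0); (4, 0, 0))


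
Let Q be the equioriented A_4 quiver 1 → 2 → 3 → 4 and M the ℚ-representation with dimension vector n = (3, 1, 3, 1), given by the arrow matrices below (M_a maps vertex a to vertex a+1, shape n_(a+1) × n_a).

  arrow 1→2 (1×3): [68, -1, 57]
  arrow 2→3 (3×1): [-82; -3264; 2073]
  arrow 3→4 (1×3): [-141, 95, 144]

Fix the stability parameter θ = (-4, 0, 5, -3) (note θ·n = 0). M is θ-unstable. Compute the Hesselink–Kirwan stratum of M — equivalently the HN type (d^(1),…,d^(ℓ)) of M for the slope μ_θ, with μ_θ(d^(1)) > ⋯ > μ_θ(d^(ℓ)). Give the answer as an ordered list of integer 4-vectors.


Via rank(M_{q-1}∘⋯∘M_p): M ≅ I[1,1]^2, I[1,4], I[3,3]^2.
μ_θ-semistable layers: μ^(1)=5; μ^(2)=1; μ^(3)=0; μ^(4)=-4

((0, 0, 2, 0); (0, 0, 1, 1); (0, 1, 0, 0); (3, 0, 0, 0))


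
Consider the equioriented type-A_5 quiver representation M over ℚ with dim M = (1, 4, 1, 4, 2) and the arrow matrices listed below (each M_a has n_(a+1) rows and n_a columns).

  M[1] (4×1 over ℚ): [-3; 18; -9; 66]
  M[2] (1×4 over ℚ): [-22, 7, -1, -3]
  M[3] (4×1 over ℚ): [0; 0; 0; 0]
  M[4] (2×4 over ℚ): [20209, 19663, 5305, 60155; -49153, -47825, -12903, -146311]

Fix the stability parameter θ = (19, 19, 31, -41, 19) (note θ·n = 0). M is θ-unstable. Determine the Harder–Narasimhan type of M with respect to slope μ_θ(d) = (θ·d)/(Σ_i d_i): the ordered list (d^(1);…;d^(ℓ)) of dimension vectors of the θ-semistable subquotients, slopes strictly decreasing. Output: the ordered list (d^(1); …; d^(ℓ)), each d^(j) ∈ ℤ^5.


Interval decomposition of M: I[1,3], I[2,2]^3, I[4,4]^2, I[4,5]^2.
HN type (ℓ=3): μ^(1)=31; μ^(2)=19; μ^(3)=-41

((0, 0, 1, 0, 0); (1, 4, 0, 0, 2); (0, 0, 0, 4, 0))


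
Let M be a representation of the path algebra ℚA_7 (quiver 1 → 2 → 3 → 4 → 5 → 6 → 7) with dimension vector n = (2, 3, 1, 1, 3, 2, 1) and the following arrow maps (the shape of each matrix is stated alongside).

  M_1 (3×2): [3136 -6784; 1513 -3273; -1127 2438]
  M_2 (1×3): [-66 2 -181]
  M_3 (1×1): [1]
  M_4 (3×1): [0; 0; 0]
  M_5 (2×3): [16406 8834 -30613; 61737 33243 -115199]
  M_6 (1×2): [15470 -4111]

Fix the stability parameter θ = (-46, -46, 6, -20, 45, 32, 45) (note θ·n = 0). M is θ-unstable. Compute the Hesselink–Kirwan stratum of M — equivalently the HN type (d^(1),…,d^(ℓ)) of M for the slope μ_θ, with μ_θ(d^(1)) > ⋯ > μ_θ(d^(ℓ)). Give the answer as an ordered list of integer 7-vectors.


Barcode: M ≅ I[1,2], I[1,4], I[2,2], I[5,5], I[5,6], I[5,7]. HN layers by μ_θ (4 steps, strictly decreasing):
  μ^(1)=45; μ^(2)=77/2; μ^(3)=-7; μ^(4)=-46

((0, 0, 0, 0, 1, 0, 1); (0, 0, 0, 0, 2, 2, 0); (0, 0, 1, 1, 0, 0, 0); (2, 3, 0, 0, 0, 0, 0))


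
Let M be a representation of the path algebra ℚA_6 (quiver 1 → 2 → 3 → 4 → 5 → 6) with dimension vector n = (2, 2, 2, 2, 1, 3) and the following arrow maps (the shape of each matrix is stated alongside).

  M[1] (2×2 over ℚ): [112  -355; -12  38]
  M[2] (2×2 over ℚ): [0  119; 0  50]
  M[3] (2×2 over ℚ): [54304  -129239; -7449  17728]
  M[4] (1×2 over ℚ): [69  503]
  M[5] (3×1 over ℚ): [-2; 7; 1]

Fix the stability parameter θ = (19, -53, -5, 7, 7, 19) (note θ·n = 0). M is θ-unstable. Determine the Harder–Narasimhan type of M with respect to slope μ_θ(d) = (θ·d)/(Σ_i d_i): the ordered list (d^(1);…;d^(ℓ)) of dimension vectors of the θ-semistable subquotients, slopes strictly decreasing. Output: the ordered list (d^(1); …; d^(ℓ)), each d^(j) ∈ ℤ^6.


Barcode: M ≅ I[1,2], I[1,6], I[3,4], I[6,6]^2. HN layers by μ_θ (4 steps, strictly decreasing):
  μ^(1)=19; μ^(2)=7; μ^(3)=-5; μ^(4)=-17

((0, 0, 0, 0, 0, 3); (0, 0, 0, 2, 1, 0); (0, 0, 2, 0, 0, 0); (2, 2, 0, 0, 0, 0))


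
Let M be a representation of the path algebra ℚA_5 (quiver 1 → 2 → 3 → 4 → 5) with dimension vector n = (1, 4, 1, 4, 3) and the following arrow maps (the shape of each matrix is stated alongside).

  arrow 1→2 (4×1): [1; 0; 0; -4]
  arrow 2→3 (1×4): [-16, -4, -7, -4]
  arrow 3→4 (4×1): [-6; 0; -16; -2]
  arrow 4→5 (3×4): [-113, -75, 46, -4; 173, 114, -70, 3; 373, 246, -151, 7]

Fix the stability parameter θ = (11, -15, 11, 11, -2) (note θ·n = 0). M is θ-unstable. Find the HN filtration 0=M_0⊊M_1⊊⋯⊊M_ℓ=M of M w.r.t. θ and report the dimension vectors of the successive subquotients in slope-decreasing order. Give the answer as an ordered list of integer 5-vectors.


Barcode: M ≅ I[1,2], I[2,2]^2, I[2,5], I[4,4], I[4,5]^2. HN layers by μ_θ (5 steps, strictly decreasing):
  μ^(1)=11; μ^(2)=20/3; μ^(3)=9/2; μ^(4)=-2; μ^(5)=-15

((0, 0, 0, 1, 0); (0, 0, 1, 1, 1); (0, 0, 0, 2, 2); (1, 1, 0, 0, 0); (0, 3, 0, 0, 0))


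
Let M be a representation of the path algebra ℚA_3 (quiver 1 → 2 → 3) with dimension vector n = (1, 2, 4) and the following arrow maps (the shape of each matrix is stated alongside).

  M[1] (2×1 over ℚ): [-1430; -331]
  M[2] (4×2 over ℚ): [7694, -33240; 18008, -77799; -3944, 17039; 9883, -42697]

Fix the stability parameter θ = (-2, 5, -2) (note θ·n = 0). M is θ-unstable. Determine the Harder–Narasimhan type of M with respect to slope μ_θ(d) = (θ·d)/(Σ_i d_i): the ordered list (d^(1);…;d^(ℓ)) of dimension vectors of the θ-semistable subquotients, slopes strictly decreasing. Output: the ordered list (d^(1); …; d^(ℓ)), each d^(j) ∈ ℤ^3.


Via rank(M_{q-1}∘⋯∘M_p): M ≅ I[1,3], I[2,3], I[3,3]^2.
μ_θ-semistable layers: μ^(1)=3/2; μ^(2)=-2

((0, 2, 2); (1, 0, 2))


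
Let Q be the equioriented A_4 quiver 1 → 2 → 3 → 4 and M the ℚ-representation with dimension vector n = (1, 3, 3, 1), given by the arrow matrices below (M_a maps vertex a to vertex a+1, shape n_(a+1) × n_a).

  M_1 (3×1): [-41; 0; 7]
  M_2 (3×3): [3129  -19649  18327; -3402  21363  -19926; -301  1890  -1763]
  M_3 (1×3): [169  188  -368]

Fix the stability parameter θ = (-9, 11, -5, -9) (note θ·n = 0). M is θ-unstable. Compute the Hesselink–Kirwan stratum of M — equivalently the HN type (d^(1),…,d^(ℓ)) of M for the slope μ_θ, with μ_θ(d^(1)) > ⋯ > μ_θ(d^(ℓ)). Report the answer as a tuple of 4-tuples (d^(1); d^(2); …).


Via rank(M_{q-1}∘⋯∘M_p): M ≅ I[1,2], I[2,3], I[2,4], I[3,3].
μ_θ-semistable layers: μ^(1)=11; μ^(2)=3; μ^(3)=-1; μ^(4)=-5; μ^(5)=-9

((0, 1, 0, 0); (0, 1, 1, 0); (0, 1, 1, 1); (0, 0, 1, 0); (1, 0, 0, 0))


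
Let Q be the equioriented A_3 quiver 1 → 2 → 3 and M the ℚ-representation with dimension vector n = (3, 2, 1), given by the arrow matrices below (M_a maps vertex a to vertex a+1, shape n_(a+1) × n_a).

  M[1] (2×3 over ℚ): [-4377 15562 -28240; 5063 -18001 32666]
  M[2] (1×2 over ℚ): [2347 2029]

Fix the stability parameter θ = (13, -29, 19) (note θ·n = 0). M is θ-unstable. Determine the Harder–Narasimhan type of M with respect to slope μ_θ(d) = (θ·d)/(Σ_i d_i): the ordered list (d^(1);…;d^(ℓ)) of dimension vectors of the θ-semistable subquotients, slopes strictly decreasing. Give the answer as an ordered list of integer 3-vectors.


Barcode: M ≅ I[1,1], I[1,2], I[1,3]. HN layers by μ_θ (3 steps, strictly decreasing):
  μ^(1)=19; μ^(2)=13; μ^(3)=-8

((0, 0, 1); (1, 0, 0); (2, 2, 0))


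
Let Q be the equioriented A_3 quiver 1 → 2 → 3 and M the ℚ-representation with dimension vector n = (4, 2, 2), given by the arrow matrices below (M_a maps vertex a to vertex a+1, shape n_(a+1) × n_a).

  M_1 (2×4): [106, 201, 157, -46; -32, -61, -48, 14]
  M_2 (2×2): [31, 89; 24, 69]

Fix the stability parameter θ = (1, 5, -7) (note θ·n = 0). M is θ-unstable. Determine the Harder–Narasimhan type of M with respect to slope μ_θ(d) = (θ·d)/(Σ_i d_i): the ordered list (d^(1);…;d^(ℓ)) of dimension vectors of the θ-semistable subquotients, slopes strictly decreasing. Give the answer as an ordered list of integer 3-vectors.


Via rank(M_{q-1}∘⋯∘M_p): M ≅ I[1,1]^2, I[1,3]^2.
μ_θ-semistable layers: μ^(1)=1; μ^(2)=-1/3

((2, 0, 0); (2, 2, 2))


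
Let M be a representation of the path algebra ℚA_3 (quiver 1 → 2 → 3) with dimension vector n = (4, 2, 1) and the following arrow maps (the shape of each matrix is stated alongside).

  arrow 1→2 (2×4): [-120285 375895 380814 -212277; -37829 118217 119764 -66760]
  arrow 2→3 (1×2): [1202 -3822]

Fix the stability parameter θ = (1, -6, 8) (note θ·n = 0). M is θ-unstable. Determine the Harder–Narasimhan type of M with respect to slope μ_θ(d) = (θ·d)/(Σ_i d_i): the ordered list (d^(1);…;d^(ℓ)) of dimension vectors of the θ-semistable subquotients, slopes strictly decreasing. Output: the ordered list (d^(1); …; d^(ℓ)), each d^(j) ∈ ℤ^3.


Interval decomposition of M: I[1,1]^2, I[1,2], I[1,3].
HN type (ℓ=3): μ^(1)=8; μ^(2)=1; μ^(3)=-5/2

((0, 0, 1); (2, 0, 0); (2, 2, 0))


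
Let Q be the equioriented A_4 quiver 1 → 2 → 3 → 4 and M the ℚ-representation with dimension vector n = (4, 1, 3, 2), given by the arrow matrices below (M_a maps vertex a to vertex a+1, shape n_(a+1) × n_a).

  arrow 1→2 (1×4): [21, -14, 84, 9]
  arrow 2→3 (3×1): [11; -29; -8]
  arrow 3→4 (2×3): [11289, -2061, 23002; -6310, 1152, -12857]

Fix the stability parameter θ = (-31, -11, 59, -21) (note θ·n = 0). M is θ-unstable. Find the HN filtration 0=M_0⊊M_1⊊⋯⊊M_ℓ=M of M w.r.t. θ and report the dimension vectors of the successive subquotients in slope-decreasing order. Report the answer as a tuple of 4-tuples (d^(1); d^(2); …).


Barcode: M ≅ I[1,1]^3, I[1,4], I[3,3], I[3,4]. HN layers by μ_θ (4 steps, strictly decreasing):
  μ^(1)=59; μ^(2)=19; μ^(3)=-11; μ^(4)=-31

((0, 0, 1, 0); (0, 0, 2, 2); (0, 1, 0, 0); (4, 0, 0, 0))


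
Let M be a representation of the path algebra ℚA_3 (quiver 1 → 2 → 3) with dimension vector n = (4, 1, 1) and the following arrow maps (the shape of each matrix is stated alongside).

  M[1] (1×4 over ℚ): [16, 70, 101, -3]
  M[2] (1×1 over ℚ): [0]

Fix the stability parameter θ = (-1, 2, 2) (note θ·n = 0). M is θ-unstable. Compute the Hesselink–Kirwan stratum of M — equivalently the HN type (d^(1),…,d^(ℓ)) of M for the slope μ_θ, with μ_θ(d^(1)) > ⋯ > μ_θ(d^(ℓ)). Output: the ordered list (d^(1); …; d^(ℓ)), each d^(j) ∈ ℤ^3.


Interval decomposition of M: I[1,1]^3, I[1,2], I[3,3].
HN type (ℓ=2): μ^(1)=2; μ^(2)=-1

((0, 1, 1); (4, 0, 0))


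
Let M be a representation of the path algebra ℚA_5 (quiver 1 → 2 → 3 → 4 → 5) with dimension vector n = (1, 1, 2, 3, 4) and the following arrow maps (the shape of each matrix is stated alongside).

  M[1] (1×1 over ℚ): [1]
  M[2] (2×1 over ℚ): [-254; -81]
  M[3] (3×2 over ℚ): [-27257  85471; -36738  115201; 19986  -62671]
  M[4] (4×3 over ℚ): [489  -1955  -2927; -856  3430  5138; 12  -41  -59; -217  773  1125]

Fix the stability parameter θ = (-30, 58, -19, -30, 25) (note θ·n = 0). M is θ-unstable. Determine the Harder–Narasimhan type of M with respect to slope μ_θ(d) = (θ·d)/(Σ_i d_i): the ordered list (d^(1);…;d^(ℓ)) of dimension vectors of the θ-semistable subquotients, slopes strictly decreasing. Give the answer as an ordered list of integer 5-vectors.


Barcode: M ≅ I[1,5], I[3,4], I[4,5], I[5,5]^2. HN layers by μ_θ (4 steps, strictly decreasing):
  μ^(1)=25; μ^(2)=3; μ^(3)=-49/2; μ^(4)=-30

((0, 0, 0, 0, 4); (0, 1, 1, 1, 0); (0, 0, 1, 1, 0); (1, 0, 0, 1, 0))


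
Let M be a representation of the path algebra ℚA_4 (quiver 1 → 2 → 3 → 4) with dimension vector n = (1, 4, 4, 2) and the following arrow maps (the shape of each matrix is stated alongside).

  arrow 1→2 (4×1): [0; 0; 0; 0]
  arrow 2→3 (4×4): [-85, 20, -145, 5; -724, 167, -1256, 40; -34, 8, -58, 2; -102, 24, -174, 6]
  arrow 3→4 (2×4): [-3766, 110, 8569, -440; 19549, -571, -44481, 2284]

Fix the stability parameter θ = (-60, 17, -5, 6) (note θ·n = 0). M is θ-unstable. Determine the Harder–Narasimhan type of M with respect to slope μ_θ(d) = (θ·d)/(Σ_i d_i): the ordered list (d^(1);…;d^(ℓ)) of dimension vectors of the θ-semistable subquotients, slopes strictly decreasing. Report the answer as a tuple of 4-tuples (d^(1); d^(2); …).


Barcode: M ≅ I[1,1], I[2,2]^2, I[2,4]^2, I[3,3]^2. HN layers by μ_θ (4 steps, strictly decreasing):
  μ^(1)=17; μ^(2)=6; μ^(3)=-5; μ^(4)=-60

((0, 2, 0, 0); (0, 2, 2, 2); (0, 0, 2, 0); (1, 0, 0, 0))


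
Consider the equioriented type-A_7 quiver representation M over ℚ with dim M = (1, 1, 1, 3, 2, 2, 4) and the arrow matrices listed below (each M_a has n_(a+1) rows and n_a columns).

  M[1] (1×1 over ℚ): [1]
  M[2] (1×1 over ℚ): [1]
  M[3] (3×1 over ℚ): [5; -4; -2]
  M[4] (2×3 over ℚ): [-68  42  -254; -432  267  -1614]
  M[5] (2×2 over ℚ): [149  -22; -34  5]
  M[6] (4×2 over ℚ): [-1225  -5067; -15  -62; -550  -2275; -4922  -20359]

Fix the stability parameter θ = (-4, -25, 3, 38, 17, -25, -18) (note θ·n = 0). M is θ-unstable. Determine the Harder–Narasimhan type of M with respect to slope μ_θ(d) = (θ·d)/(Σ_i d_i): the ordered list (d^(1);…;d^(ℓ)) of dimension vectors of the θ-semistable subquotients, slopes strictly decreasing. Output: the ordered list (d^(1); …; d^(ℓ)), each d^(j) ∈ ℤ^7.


Via rank(M_{q-1}∘⋯∘M_p): M ≅ I[1,4], I[4,7]^2, I[7,7]^2.
μ_θ-semistable layers: μ^(1)=38; μ^(2)=3; μ^(3)=-29/2; μ^(4)=-18

((0, 0, 0, 1, 0, 0, 0); (0, 0, 1, 2, 2, 2, 2); (1, 1, 0, 0, 0, 0, 0); (0, 0, 0, 0, 0, 0, 2))


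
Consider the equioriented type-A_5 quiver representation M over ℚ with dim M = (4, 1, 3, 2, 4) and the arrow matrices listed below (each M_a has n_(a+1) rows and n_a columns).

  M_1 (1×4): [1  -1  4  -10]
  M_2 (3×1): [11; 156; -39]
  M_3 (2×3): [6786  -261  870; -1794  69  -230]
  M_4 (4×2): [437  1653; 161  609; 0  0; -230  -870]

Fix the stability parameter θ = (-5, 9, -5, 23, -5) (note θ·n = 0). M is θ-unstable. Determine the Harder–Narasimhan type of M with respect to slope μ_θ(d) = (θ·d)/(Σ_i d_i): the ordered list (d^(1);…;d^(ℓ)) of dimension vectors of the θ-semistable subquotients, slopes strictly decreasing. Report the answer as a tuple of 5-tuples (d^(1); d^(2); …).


Interval decomposition of M: I[1,1]^3, I[1,3], I[3,3], I[3,4], I[4,5], I[5,5]^3.
HN type (ℓ=4): μ^(1)=23; μ^(2)=9; μ^(3)=2; μ^(4)=-5

((0, 0, 0, 1, 0); (0, 0, 0, 1, 1); (0, 1, 1, 0, 0); (4, 0, 2, 0, 3))


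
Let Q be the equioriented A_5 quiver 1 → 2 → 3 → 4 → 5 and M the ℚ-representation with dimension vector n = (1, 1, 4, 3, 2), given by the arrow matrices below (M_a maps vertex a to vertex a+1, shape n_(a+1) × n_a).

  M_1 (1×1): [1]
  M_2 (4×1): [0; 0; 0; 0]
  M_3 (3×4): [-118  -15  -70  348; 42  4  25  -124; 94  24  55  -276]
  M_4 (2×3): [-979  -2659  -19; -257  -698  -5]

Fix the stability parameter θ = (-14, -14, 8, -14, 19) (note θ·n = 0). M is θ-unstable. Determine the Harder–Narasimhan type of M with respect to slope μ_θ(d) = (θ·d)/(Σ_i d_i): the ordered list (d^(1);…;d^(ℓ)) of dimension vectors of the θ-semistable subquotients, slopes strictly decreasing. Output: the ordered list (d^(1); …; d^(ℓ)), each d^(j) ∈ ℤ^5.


Interval decomposition of M: I[1,2], I[3,3]^2, I[3,5]^2, I[4,4].
HN type (ℓ=4): μ^(1)=19; μ^(2)=8; μ^(3)=-3; μ^(4)=-14

((0, 0, 0, 0, 2); (0, 0, 2, 0, 0); (0, 0, 2, 2, 0); (1, 1, 0, 1, 0))


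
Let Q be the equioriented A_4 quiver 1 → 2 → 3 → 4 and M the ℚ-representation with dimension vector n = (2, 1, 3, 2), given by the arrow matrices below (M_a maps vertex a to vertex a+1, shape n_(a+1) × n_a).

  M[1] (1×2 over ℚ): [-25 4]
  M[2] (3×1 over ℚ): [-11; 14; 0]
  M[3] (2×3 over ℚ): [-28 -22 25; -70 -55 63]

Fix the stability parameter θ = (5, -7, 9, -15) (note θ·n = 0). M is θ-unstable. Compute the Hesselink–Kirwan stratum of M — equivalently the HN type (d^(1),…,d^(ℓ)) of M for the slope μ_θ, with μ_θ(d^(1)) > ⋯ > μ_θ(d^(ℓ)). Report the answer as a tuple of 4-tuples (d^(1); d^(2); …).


Via rank(M_{q-1}∘⋯∘M_p): M ≅ I[1,1], I[1,3], I[3,4]^2.
μ_θ-semistable layers: μ^(1)=9; μ^(2)=5; μ^(3)=-1; μ^(4)=-3

((0, 0, 1, 0); (1, 0, 0, 0); (1, 1, 0, 0); (0, 0, 2, 2))


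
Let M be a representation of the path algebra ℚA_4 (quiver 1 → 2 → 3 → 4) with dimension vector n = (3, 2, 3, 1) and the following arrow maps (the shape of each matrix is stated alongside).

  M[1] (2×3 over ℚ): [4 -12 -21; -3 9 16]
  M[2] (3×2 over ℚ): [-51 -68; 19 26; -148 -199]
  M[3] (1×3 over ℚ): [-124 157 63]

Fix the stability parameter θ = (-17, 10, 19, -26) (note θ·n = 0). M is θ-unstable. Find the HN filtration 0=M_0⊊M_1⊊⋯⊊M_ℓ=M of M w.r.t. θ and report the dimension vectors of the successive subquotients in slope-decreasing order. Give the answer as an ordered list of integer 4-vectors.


Barcode: M ≅ I[1,1], I[1,3], I[1,4], I[3,3]. HN layers by μ_θ (4 steps, strictly decreasing):
  μ^(1)=19; μ^(2)=10; μ^(3)=1; μ^(4)=-17

((0, 0, 2, 0); (0, 1, 0, 0); (0, 1, 1, 1); (3, 0, 0, 0))


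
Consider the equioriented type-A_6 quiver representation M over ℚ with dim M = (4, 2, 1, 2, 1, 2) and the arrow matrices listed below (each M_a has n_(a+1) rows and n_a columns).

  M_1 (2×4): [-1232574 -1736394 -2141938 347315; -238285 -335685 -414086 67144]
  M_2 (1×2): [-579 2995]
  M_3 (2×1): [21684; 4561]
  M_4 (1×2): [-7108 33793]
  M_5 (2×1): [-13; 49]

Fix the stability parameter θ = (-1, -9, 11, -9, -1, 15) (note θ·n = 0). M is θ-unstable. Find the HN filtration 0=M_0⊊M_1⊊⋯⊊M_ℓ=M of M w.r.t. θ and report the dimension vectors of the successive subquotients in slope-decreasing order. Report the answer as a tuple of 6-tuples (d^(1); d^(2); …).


Interval decomposition of M: I[1,1]^2, I[1,2], I[1,6], I[4,4], I[6,6].
HN type (ℓ=5): μ^(1)=15; μ^(2)=1/3; μ^(3)=-1; μ^(4)=-5; μ^(5)=-9

((0, 0, 0, 0, 0, 2); (0, 0, 1, 1, 1, 0); (2, 0, 0, 0, 0, 0); (2, 2, 0, 0, 0, 0); (0, 0, 0, 1, 0, 0))


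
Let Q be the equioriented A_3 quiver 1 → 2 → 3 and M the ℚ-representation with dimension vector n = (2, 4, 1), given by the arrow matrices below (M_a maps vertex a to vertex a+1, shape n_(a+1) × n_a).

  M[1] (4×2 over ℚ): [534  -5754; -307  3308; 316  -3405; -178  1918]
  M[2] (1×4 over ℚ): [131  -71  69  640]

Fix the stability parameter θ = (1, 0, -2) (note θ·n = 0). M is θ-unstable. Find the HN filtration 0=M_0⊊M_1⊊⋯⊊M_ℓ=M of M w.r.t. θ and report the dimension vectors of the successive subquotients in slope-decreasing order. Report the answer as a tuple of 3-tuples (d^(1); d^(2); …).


Barcode: M ≅ I[1,2], I[1,3], I[2,2]^2. HN layers by μ_θ (3 steps, strictly decreasing):
  μ^(1)=1/2; μ^(2)=0; μ^(3)=-1/3

((1, 1, 0); (0, 2, 0); (1, 1, 1))


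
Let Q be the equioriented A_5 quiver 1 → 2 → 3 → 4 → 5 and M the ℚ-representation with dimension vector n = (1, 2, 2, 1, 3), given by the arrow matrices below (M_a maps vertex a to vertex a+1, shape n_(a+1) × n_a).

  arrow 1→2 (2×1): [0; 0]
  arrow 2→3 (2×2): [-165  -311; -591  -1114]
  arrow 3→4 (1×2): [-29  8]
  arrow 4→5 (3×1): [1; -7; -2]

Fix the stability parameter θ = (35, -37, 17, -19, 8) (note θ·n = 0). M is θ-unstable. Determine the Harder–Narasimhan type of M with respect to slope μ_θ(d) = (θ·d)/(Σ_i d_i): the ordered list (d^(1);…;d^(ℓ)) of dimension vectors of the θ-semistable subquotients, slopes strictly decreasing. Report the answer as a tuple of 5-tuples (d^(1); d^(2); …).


Interval decomposition of M: I[1,1], I[2,3], I[2,5], I[5,5]^2.
HN type (ℓ=5): μ^(1)=35; μ^(2)=17; μ^(3)=8; μ^(4)=-1; μ^(5)=-37

((1, 0, 0, 0, 0); (0, 0, 1, 0, 0); (0, 0, 0, 0, 3); (0, 0, 1, 1, 0); (0, 2, 0, 0, 0))


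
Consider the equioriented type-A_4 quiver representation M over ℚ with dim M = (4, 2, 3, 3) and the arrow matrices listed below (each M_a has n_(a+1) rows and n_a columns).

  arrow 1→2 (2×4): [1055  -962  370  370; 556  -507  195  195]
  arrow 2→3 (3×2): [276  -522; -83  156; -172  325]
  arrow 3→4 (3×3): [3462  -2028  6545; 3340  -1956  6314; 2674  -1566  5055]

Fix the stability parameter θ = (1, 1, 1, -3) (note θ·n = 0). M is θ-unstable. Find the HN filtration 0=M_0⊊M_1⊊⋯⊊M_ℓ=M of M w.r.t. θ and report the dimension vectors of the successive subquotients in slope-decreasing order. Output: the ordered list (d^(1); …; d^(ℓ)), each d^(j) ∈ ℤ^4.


Via rank(M_{q-1}∘⋯∘M_p): M ≅ I[1,1]^2, I[1,4]^2, I[3,3], I[4,4].
μ_θ-semistable layers: μ^(1)=1; μ^(2)=0; μ^(3)=-3

((2, 0, 1, 0); (2, 2, 2, 2); (0, 0, 0, 1))


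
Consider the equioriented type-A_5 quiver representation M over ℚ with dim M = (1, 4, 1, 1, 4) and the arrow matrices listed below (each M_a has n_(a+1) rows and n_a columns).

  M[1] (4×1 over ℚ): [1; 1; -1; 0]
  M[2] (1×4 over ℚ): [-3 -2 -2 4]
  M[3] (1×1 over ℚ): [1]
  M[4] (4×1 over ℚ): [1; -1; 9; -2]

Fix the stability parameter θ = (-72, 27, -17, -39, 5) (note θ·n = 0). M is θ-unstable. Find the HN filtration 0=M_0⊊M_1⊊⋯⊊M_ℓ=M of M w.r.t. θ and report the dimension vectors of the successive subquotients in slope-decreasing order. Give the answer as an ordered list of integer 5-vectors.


Barcode: M ≅ I[1,5], I[2,2]^3, I[5,5]^3. HN layers by μ_θ (4 steps, strictly decreasing):
  μ^(1)=27; μ^(2)=5; μ^(3)=-29/3; μ^(4)=-72

((0, 3, 0, 0, 0); (0, 0, 0, 0, 4); (0, 1, 1, 1, 0); (1, 0, 0, 0, 0))


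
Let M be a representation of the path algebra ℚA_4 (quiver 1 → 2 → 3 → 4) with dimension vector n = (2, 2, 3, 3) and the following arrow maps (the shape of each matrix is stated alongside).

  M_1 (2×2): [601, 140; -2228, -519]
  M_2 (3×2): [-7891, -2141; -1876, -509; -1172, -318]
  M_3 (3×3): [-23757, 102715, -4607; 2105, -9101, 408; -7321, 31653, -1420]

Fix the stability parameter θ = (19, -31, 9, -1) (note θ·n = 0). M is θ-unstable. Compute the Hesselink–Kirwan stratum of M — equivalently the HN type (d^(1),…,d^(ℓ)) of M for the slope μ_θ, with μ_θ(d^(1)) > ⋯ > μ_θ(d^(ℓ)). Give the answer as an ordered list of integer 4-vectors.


Barcode: M ≅ I[1,3], I[1,4], I[3,4], I[4,4]. HN layers by μ_θ (4 steps, strictly decreasing):
  μ^(1)=9; μ^(2)=4; μ^(3)=-1; μ^(4)=-6

((0, 0, 1, 0); (0, 0, 2, 2); (0, 0, 0, 1); (2, 2, 0, 0))


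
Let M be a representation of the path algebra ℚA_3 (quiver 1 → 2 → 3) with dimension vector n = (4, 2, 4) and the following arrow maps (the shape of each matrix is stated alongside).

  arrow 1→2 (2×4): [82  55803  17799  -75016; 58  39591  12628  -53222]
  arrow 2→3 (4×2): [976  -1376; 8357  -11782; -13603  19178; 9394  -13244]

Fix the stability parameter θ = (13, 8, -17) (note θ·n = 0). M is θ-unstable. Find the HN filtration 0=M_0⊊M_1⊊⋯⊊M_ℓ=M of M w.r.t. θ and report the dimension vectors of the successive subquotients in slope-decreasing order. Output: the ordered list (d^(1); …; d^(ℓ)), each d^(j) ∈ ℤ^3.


Barcode: M ≅ I[1,1]^2, I[1,2], I[1,3], I[3,3]^3. HN layers by μ_θ (4 steps, strictly decreasing):
  μ^(1)=13; μ^(2)=21/2; μ^(3)=4/3; μ^(4)=-17

((2, 0, 0); (1, 1, 0); (1, 1, 1); (0, 0, 3))


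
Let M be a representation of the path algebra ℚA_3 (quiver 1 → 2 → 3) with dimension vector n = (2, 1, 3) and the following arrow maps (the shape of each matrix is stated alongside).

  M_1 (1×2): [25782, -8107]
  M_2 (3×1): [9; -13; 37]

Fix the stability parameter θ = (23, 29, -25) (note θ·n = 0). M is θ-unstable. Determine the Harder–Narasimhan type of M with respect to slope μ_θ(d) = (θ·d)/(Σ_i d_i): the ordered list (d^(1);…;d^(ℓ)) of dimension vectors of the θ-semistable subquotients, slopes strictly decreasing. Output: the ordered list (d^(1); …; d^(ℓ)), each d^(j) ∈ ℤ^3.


Via rank(M_{q-1}∘⋯∘M_p): M ≅ I[1,1], I[1,3], I[3,3]^2.
μ_θ-semistable layers: μ^(1)=23; μ^(2)=9; μ^(3)=-25

((1, 0, 0); (1, 1, 1); (0, 0, 2))


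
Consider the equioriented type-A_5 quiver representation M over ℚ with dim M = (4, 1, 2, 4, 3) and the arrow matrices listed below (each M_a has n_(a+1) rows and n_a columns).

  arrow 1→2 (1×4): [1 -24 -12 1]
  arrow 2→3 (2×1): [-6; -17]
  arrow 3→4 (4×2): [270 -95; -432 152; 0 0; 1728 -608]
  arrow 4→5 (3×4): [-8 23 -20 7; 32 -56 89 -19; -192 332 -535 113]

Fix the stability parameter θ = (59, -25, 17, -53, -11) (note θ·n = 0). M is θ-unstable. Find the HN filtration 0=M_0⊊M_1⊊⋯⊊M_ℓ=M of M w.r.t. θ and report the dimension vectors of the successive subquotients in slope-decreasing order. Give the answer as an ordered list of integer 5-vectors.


Via rank(M_{q-1}∘⋯∘M_p): M ≅ I[1,1]^3, I[1,4], I[3,3], I[4,4], I[4,5]^2, I[5,5].
μ_θ-semistable layers: μ^(1)=59; μ^(2)=17; μ^(3)=-1/2; μ^(4)=-11; μ^(5)=-53

((3, 0, 0, 0, 0); (0, 0, 1, 0, 0); (1, 1, 1, 1, 0); (0, 0, 0, 0, 3); (0, 0, 0, 3, 0))
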